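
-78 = -78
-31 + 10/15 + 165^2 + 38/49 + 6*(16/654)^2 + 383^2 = 303690401725/1746507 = 173884.45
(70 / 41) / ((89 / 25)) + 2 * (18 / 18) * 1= 9048 / 3649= 2.48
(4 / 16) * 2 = 1 / 2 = 0.50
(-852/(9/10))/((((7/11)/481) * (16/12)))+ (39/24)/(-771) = -23170770571/43176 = -536658.57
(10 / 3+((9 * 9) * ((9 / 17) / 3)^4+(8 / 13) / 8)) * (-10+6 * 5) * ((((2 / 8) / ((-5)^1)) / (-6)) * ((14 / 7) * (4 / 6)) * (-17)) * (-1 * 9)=22728344 / 191607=118.62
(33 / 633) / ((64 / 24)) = 33 / 1688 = 0.02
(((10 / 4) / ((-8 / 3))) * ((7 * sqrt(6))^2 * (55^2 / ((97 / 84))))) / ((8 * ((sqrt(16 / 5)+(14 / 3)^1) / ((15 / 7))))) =-2865121875 / 58976+245581875 * sqrt(5) / 29488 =-29958.73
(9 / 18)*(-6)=-3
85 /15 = 17 /3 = 5.67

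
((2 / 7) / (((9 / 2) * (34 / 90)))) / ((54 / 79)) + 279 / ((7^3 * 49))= 2024851 / 7714413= 0.26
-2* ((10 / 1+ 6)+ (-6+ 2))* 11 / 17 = -264 / 17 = -15.53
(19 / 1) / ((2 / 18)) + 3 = 174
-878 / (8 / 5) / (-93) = 2195 / 372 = 5.90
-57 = -57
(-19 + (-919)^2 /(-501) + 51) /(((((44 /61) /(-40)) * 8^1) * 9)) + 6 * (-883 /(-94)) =12402514219 /9324612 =1330.08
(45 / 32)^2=2025 / 1024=1.98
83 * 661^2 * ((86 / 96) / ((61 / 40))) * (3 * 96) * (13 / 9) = 1621745890960 / 183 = 8861999404.15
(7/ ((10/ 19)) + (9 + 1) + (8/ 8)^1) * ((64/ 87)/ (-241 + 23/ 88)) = -228096/ 3071825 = -0.07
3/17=0.18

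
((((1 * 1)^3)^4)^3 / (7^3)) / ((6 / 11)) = 0.01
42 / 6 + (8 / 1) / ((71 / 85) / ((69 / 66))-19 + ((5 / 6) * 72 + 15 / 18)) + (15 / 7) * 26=220190683 / 3500539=62.90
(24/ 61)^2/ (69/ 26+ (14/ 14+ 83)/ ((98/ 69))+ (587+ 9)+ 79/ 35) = 74880/ 319287847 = 0.00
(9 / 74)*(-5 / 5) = -9 / 74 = -0.12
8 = 8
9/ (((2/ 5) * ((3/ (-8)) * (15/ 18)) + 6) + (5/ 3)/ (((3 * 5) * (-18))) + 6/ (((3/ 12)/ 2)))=5832/ 34907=0.17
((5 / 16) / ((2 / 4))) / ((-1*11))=-5 / 88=-0.06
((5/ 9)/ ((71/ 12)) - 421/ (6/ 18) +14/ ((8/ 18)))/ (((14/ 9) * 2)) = -1573737/ 3976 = -395.81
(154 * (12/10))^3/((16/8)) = 394444512/125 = 3155556.10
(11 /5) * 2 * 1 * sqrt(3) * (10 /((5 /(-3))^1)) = -45.73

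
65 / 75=13 / 15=0.87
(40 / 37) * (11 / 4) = 110 / 37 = 2.97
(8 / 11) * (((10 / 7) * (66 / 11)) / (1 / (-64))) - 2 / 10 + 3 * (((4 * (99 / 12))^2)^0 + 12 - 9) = -149057 / 385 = -387.16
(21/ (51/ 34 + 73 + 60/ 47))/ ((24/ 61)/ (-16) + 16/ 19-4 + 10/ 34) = -4575732/ 47690161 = -0.10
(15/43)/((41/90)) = 1350/1763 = 0.77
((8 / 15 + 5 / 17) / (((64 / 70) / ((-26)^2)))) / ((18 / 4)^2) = 249613 / 8262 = 30.21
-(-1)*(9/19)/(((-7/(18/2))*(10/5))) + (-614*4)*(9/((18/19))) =-6206393/266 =-23332.30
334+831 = 1165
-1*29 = -29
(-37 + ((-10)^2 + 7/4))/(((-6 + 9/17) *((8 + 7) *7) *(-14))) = 629/78120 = 0.01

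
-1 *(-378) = 378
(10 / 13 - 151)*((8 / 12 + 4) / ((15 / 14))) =-42532 / 65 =-654.34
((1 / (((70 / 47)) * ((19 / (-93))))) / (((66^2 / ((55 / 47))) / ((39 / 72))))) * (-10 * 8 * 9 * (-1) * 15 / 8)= -0.65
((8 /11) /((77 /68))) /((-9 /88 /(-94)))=409088 /693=590.31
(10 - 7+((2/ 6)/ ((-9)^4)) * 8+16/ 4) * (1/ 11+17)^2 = 2044.81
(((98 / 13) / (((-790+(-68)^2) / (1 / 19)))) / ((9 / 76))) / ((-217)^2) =4 / 215541729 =0.00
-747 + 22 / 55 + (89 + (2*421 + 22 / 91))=84012 / 455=184.64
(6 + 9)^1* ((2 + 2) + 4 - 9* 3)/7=-285/7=-40.71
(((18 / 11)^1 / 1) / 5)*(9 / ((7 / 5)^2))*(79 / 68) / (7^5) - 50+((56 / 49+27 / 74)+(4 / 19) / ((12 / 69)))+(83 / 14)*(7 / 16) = -154818592590807 / 3464441162336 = -44.69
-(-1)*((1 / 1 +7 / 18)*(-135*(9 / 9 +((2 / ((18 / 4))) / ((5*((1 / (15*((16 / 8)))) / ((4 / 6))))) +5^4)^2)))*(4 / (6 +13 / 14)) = -42525149.68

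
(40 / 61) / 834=20 / 25437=0.00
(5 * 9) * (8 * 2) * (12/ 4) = 2160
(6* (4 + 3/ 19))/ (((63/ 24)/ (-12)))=-114.05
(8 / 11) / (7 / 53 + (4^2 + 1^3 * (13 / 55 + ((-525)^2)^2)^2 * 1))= 116600 / 925285328230294596922517207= 0.00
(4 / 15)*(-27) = -36 / 5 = -7.20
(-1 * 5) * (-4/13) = 20/13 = 1.54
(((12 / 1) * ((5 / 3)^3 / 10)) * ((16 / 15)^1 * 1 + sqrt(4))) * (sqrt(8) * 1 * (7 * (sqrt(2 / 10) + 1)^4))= 10304 * sqrt(10) / 45 + 72128 * sqrt(2) / 135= 1479.68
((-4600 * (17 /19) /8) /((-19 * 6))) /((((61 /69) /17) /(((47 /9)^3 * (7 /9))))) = 2777698711025 /288959562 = 9612.76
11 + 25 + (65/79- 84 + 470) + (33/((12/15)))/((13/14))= 959723/2054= 467.25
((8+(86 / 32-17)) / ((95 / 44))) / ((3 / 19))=-1111 / 60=-18.52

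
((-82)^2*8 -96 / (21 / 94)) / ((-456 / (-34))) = 529176 / 133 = 3978.77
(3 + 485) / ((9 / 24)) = 3904 / 3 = 1301.33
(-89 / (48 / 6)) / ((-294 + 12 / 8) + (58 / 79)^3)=43880471 / 1152150364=0.04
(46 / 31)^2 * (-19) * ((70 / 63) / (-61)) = 402040 / 527589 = 0.76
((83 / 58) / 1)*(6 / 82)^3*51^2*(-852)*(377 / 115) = -32280121458 / 7925915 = -4072.73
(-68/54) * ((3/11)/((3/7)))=-238/297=-0.80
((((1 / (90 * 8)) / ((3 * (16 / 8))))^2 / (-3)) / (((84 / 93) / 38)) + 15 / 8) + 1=2253484211 / 783820800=2.87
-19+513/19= 8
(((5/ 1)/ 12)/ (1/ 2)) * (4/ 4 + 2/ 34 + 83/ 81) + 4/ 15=82741/ 41310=2.00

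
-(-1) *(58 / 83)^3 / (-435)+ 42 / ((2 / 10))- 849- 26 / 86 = -235776658754 / 368802615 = -639.30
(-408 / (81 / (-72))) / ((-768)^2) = 0.00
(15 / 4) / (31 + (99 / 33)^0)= 15 / 128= 0.12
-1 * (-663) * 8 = 5304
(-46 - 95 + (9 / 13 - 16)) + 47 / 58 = -117245 / 754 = -155.50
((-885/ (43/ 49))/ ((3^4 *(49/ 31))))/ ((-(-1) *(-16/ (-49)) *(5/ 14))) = -627347/ 9288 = -67.54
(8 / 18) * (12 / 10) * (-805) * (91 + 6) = -124936 / 3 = -41645.33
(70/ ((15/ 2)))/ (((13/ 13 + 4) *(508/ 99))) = 231/ 635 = 0.36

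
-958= -958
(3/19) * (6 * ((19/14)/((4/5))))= 45/28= 1.61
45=45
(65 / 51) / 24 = 0.05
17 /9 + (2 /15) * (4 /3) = 31 /15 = 2.07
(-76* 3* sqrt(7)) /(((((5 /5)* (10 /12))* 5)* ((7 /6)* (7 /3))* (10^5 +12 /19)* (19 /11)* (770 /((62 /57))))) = -3348* sqrt(7) /20365753625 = -0.00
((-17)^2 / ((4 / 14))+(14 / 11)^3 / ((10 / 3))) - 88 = 12300017 / 13310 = 924.12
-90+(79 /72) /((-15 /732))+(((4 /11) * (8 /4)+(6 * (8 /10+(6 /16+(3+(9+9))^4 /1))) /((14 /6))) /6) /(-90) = -889522093 /831600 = -1069.65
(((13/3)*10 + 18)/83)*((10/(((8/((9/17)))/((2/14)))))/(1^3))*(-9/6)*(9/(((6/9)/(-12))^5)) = 17601325920/9877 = 1782051.83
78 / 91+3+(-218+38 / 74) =-55330 / 259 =-213.63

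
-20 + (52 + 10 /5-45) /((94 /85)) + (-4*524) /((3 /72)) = -4729691 /94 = -50315.86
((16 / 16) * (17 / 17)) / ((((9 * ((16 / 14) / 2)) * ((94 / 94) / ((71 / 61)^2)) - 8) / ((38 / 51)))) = -670453 / 3782670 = -0.18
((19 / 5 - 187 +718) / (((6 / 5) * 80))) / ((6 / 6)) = 1337 / 240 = 5.57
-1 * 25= -25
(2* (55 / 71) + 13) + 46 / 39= 43553 / 2769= 15.73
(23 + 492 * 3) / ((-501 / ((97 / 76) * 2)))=-145403 / 19038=-7.64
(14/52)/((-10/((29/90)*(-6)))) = 203/3900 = 0.05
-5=-5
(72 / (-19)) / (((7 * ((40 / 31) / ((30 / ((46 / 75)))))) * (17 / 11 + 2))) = -230175 / 39767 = -5.79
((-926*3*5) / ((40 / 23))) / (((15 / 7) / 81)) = -6037983 / 20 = -301899.15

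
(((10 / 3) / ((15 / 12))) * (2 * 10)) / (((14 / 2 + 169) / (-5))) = -50 / 33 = -1.52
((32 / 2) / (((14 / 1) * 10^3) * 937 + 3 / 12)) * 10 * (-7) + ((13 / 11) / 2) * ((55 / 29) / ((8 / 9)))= 30694041865 / 24347008464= 1.26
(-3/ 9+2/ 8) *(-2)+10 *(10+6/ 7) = 4567/ 42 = 108.74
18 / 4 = 9 / 2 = 4.50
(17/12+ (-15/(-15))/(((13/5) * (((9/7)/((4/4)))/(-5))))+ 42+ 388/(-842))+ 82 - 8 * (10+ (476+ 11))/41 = 213945895/8078148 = 26.48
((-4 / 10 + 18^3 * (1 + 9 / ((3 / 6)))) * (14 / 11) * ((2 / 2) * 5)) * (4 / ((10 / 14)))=217182896 / 55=3948779.93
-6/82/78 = -1/1066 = -0.00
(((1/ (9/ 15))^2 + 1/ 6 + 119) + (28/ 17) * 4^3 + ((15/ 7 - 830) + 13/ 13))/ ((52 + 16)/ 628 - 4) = 154.05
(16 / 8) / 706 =1 / 353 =0.00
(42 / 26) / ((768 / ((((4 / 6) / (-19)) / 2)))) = -7 / 189696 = -0.00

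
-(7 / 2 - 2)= -3 / 2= -1.50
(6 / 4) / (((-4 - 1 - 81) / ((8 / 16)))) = -3 / 344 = -0.01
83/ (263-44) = 83/ 219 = 0.38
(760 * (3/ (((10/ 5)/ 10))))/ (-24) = -475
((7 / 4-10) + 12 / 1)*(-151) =-2265 / 4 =-566.25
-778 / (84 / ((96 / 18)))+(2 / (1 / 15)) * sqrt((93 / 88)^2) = -49043 / 2772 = -17.69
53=53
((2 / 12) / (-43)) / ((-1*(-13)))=-1 / 3354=-0.00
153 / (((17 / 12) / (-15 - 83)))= -10584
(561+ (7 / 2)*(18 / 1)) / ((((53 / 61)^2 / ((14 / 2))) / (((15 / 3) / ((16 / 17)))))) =86345805 / 2809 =30738.98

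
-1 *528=-528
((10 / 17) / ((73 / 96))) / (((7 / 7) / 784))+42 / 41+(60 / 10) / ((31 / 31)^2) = 31215648 / 50881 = 613.50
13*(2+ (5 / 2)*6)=221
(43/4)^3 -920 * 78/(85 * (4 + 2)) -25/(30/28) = 3519433/3264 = 1078.26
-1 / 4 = -0.25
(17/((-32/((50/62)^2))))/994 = -10625/30567488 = -0.00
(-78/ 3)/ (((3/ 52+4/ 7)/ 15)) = -619.91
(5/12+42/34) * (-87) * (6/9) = -95.81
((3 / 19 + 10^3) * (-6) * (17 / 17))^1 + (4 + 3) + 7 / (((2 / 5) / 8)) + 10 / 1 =-111035 / 19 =-5843.95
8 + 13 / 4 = 45 / 4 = 11.25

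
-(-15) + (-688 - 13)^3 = -344472086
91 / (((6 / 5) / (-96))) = -7280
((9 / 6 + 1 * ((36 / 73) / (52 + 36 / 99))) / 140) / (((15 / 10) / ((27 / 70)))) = 0.00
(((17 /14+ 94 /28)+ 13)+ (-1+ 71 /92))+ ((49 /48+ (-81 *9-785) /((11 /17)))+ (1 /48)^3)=-454676374037 /195858432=-2321.45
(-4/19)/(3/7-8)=28/1007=0.03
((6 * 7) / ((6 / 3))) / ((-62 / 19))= -6.44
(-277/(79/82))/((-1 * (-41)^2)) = 554/3239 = 0.17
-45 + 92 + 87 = 134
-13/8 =-1.62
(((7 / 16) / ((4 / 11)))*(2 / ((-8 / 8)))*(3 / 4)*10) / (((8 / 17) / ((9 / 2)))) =-176715 / 1024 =-172.57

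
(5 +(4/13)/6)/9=197/351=0.56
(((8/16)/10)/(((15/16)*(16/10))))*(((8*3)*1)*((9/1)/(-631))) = -36/3155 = -0.01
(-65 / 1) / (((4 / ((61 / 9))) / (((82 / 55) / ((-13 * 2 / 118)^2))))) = -8705981 / 2574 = -3382.28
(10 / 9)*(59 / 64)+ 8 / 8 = 583 / 288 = 2.02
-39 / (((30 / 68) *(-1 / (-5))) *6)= -221 / 3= -73.67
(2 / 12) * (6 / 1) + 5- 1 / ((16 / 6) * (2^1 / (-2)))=51 / 8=6.38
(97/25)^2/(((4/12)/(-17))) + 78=-431109/625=-689.77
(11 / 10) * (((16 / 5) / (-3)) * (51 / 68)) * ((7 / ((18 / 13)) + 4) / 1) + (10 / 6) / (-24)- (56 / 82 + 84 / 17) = -5713631 / 418200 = -13.66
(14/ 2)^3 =343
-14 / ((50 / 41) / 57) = -16359 / 25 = -654.36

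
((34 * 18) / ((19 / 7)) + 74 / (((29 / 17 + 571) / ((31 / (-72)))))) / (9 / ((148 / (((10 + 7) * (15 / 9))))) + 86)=55542712171 / 21614825448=2.57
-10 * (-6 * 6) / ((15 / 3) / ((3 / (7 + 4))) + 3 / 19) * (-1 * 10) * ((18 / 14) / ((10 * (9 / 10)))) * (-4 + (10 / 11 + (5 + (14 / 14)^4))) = -80.91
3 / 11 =0.27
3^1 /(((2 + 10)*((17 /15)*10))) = 3 /136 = 0.02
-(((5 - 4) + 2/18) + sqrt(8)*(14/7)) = -4*sqrt(2) - 10/9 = -6.77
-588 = -588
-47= -47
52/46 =26/23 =1.13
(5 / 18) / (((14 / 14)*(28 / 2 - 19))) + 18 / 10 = 157 / 90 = 1.74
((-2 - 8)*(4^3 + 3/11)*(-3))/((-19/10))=-212100/209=-1014.83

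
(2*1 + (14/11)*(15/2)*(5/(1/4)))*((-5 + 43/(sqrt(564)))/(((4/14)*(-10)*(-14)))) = -1061/44 + 45623*sqrt(141)/62040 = -15.38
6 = 6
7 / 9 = 0.78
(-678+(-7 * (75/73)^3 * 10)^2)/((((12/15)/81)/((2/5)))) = 31164349906111599/151334226289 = 205930.61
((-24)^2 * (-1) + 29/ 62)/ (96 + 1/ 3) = -6297/ 1054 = -5.97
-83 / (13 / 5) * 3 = -95.77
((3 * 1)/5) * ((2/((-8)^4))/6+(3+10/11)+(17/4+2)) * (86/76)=11809477/1712128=6.90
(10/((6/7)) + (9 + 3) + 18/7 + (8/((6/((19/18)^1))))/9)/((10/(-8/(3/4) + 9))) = -44897/10206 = -4.40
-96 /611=-0.16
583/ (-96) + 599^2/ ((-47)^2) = 33157049/ 212064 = 156.35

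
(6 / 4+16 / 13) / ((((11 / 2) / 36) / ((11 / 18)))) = 142 / 13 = 10.92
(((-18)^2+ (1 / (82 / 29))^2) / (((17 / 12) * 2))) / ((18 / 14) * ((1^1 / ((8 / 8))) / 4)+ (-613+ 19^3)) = 1794814 / 98000619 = 0.02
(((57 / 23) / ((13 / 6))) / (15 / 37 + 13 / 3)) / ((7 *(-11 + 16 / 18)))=-170829 / 50091769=-0.00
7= 7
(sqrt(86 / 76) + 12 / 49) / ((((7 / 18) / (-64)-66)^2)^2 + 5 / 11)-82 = -1477570510905017295907046 / 18019152574847516578619 + 9686627647488 * sqrt(1634) / 6987018345349037040689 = -82.00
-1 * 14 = -14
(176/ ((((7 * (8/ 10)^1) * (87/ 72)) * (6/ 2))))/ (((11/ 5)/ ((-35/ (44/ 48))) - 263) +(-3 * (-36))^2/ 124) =-16368000/ 319042079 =-0.05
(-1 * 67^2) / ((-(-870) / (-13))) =58357 / 870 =67.08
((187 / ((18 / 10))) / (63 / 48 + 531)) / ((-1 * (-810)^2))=-44 / 147917745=-0.00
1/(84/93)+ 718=20135/28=719.11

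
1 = 1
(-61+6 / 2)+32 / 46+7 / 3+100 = 3107 / 69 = 45.03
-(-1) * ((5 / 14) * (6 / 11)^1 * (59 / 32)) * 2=885 / 1232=0.72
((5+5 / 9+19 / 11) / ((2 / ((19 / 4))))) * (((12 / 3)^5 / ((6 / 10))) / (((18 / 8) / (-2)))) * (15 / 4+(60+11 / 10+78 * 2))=-15490171648 / 2673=-5795051.12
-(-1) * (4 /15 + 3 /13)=97 /195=0.50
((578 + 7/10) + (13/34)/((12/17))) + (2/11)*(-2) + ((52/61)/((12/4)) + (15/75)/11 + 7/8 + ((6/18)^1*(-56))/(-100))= 116802721/201300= 580.24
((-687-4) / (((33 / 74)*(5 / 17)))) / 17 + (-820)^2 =110894866 / 165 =672090.10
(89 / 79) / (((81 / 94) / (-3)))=-8366 / 2133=-3.92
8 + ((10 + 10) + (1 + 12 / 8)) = 61 / 2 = 30.50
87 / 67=1.30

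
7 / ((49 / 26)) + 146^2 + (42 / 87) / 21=12983720 / 609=21319.74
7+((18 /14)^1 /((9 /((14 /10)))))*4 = 39 /5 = 7.80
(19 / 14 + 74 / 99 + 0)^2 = 8508889 / 1920996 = 4.43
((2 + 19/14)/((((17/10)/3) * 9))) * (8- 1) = 235/51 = 4.61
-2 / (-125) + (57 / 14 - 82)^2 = 148785517 / 24500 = 6072.88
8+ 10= 18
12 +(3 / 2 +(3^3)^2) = 1485 / 2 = 742.50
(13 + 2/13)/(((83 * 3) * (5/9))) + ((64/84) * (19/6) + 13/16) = 18056249/5438160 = 3.32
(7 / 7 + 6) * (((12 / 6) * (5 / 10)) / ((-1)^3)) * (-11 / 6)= 77 / 6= 12.83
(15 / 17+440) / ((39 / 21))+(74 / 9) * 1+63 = 613846 / 1989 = 308.62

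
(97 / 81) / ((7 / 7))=97 / 81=1.20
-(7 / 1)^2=-49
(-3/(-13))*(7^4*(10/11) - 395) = 58995/143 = 412.55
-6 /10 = -3 /5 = -0.60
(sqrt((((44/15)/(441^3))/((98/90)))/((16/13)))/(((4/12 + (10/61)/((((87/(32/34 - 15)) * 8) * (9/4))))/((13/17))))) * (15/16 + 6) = 2552667 * sqrt(429)/20703304384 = 0.00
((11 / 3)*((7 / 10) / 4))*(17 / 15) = 1309 / 1800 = 0.73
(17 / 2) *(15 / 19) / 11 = 255 / 418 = 0.61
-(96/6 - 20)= 4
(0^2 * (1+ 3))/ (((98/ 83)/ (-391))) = 0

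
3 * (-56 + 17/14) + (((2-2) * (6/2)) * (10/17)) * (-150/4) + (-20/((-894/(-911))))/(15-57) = -3076531/18774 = -163.87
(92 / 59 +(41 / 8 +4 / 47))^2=22551929929 / 492129856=45.83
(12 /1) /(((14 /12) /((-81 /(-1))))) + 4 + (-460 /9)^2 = 1955860 /567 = 3449.49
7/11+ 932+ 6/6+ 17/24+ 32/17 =4201787/4488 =936.23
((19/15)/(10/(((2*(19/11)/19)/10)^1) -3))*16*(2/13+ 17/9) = 72656/959985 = 0.08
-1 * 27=-27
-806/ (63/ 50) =-40300/ 63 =-639.68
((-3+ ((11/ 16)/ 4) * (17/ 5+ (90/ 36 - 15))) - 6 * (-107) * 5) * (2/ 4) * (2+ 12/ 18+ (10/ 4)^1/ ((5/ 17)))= 17897.02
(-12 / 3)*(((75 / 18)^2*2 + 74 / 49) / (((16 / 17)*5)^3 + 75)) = -314009482 / 388289475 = -0.81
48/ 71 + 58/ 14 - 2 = 1401/ 497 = 2.82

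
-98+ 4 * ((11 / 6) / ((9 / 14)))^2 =-47726 / 729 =-65.47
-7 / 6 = -1.17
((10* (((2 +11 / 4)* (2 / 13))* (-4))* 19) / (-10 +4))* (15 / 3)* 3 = 18050 / 13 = 1388.46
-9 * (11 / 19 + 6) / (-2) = 1125 / 38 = 29.61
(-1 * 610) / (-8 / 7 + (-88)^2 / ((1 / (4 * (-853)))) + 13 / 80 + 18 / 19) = 6490400 / 281135698271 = 0.00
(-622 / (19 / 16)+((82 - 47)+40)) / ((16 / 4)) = -8527 / 76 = -112.20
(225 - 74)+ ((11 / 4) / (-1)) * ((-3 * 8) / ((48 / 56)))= 228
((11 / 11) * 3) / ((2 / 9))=27 / 2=13.50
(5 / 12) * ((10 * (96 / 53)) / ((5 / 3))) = 240 / 53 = 4.53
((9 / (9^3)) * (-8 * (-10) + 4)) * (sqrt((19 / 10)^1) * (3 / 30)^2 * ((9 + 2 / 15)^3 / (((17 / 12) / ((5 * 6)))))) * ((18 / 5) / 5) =143995768 * sqrt(190) / 11953125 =166.05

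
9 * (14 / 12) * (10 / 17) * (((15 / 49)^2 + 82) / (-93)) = -985535 / 180761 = -5.45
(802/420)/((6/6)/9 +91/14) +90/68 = 13431/8330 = 1.61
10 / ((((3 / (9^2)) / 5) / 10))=13500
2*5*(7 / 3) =70 / 3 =23.33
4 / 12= 1 / 3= 0.33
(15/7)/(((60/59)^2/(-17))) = -59177/1680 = -35.22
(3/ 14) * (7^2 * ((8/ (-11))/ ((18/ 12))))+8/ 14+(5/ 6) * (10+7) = 4457/ 462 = 9.65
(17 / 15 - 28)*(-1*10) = 806 / 3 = 268.67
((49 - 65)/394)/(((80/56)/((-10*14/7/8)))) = 14/197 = 0.07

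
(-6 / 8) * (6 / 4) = -9 / 8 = -1.12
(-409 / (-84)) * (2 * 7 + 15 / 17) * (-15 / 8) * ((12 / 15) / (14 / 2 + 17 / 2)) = -103477 / 14756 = -7.01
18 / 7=2.57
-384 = -384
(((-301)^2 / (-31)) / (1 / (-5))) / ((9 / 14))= 6342070 / 279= 22731.43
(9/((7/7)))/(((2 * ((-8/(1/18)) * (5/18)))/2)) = -9/40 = -0.22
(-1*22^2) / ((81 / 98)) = -47432 / 81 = -585.58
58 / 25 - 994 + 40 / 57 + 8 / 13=-18346472 / 18525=-990.36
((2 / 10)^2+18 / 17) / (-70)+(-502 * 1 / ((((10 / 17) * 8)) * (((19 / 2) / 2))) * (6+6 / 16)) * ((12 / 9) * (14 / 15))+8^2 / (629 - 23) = -5083203159 / 28545125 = -178.08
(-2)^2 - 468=-464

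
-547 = -547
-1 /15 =-0.07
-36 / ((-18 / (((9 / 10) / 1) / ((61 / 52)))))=468 / 305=1.53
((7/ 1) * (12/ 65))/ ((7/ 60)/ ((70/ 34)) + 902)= 5040/ 3518021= 0.00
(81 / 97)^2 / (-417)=-2187 / 1307851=-0.00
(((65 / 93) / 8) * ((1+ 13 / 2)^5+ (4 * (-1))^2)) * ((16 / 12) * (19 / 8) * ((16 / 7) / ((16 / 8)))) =938460445 / 124992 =7508.16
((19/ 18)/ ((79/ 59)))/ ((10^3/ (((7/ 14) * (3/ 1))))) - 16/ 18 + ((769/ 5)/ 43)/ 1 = 328847809/ 122292000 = 2.69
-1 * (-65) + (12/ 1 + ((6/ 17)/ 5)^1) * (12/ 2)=11681/ 85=137.42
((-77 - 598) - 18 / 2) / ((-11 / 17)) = 1057.09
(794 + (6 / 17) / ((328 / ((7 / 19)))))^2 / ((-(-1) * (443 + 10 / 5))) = 1769025850724521 / 1248684588880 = 1416.71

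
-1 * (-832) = 832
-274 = -274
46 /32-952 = -15209 /16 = -950.56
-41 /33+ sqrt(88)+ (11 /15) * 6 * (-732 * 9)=-4783093 /165+ 2 * sqrt(22)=-28979.06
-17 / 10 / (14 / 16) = -68 / 35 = -1.94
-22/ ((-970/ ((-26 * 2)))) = -572/ 485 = -1.18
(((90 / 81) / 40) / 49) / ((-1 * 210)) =-1 / 370440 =-0.00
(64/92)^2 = 256/529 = 0.48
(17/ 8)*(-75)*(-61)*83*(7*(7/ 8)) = 316310925/ 64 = 4942358.20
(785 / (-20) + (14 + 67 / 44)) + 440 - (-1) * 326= 8165 / 11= 742.27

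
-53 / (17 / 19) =-1007 / 17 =-59.24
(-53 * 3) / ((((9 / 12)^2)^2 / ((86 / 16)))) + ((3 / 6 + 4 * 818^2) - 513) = 144357253 / 54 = 2673282.46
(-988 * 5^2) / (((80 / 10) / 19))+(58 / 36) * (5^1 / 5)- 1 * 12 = -528056 / 9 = -58672.89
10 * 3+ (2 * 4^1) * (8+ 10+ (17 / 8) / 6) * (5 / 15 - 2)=-214.72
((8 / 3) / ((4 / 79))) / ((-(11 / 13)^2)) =-73.56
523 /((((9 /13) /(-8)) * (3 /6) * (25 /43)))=-4677712 /225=-20789.83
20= 20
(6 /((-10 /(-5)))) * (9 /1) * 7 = 189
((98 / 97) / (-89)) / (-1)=98 / 8633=0.01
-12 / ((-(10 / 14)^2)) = 23.52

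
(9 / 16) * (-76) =-171 / 4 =-42.75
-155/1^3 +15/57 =-2940/19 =-154.74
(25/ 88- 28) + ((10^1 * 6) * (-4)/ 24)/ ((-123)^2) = -36900511/ 1331352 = -27.72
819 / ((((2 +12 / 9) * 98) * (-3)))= -0.84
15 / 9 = 5 / 3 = 1.67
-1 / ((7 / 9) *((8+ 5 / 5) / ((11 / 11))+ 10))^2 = -81 / 17689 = -0.00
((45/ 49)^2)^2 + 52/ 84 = 23007934/ 17294403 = 1.33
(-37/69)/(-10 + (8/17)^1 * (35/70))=629/11454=0.05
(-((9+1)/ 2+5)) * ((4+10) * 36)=-5040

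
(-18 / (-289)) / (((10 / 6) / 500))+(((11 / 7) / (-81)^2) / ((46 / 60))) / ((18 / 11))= 18.69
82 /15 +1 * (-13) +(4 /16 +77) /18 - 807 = -810.24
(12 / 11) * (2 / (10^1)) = 12 / 55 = 0.22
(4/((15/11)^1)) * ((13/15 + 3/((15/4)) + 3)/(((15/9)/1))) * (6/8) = 154/25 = 6.16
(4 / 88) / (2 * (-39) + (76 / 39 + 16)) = -39 / 51524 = -0.00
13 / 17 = 0.76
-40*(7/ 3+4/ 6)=-120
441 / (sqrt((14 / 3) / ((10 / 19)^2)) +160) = 10584000 / 3837473- 41895 * sqrt(42) / 3837473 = 2.69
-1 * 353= -353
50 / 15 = 3.33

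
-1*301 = -301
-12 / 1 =-12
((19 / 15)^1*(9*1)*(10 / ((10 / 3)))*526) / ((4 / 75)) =674595 / 2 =337297.50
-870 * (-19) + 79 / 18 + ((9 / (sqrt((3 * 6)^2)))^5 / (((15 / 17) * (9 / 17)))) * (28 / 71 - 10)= 2535615331 / 153360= 16533.75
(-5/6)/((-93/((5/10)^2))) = 5/2232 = 0.00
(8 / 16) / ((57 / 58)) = 29 / 57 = 0.51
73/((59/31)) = 2263/59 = 38.36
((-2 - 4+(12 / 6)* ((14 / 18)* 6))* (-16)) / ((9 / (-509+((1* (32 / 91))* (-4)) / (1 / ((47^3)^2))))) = 220758337348960 / 2457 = 89848733149.76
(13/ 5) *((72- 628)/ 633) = -7228/ 3165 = -2.28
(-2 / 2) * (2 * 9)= -18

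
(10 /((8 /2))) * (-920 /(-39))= 2300 /39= 58.97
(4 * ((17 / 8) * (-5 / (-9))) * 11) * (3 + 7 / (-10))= 4301 / 36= 119.47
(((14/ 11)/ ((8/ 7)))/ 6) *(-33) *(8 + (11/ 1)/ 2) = -1323/ 16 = -82.69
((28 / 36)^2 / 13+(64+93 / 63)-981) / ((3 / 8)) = -53983864 / 22113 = -2441.27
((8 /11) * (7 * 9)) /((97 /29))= 14616 /1067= 13.70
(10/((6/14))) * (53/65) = 742/39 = 19.03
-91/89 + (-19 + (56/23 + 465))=915853/2047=447.41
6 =6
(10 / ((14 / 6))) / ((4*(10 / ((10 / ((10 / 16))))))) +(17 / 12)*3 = 167 / 28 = 5.96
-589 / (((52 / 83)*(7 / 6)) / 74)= -5426457 / 91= -59631.40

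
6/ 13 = 0.46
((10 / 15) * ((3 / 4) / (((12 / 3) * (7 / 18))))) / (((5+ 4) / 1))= 1 / 28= 0.04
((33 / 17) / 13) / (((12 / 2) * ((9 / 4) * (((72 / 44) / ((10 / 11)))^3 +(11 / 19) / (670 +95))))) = 26125 / 13776607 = 0.00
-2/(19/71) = -142/19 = -7.47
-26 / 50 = -13 / 25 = -0.52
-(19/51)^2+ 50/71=104419/184671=0.57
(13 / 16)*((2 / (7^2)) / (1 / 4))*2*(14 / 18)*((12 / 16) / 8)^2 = 13 / 7168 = 0.00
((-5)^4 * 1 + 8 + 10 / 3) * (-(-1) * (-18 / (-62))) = 5727 / 31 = 184.74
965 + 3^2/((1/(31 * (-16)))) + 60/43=-150397/43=-3497.60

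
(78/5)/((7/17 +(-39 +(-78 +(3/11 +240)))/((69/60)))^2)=1442890878/1070970108605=0.00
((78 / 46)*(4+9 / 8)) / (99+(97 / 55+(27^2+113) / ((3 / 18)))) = 87945 / 52145968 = 0.00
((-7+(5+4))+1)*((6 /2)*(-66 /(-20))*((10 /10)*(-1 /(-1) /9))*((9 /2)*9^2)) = 24057 /20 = 1202.85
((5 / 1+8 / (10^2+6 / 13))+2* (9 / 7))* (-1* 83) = -2902759 / 4571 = -635.04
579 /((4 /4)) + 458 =1037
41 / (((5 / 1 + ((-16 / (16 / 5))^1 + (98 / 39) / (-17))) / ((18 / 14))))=-244647 / 686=-356.63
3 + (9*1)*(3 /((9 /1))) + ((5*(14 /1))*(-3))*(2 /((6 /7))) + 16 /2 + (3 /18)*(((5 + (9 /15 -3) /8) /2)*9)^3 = 17612989 /16000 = 1100.81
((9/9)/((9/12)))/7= 4/21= 0.19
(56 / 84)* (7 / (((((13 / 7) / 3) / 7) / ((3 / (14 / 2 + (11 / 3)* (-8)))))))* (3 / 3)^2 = -6174 / 871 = -7.09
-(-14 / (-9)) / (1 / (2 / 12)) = -7 / 27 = -0.26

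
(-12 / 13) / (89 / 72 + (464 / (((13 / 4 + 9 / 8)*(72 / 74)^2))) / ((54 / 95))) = -1469664 / 315764761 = -0.00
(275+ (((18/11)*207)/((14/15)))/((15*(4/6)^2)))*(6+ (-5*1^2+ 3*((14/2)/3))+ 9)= 1724939/308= 5600.45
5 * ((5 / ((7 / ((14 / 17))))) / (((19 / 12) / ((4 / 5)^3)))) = 1536 / 1615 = 0.95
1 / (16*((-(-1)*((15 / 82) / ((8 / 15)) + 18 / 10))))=205 / 7029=0.03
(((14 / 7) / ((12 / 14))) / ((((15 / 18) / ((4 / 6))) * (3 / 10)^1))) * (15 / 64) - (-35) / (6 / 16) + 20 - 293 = -4277 / 24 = -178.21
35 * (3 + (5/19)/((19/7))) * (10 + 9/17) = 7004270/6137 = 1141.32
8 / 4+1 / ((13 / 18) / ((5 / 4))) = 97 / 26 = 3.73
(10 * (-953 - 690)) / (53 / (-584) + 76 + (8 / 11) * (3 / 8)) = -105546320 / 489393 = -215.67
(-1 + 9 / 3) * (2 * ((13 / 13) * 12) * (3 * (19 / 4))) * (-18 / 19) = -648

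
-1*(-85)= 85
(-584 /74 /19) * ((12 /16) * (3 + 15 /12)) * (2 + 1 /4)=-33507 /11248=-2.98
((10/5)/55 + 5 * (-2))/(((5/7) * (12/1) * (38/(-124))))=59458/15675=3.79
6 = 6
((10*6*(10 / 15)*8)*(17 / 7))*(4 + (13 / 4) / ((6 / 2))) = 82960 / 21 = 3950.48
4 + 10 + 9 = 23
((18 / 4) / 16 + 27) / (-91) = -873 / 2912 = -0.30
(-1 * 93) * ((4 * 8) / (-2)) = 1488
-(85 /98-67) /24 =6481 /2352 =2.76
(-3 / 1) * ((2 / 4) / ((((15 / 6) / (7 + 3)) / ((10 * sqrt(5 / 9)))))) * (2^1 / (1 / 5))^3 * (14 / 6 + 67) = -4160000 * sqrt(5) / 3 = -3100680.93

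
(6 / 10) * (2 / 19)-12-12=-2274 / 95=-23.94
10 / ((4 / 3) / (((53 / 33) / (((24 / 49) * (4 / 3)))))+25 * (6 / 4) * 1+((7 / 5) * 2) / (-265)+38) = 1298500 / 9872703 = 0.13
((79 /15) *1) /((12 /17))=1343 /180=7.46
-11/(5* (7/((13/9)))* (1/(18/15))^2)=-572/875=-0.65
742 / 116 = 371 / 58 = 6.40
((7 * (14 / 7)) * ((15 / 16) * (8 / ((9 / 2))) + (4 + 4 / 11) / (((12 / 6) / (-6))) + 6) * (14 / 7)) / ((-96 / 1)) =1253 / 792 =1.58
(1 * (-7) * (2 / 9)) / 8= -7 / 36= -0.19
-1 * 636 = -636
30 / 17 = 1.76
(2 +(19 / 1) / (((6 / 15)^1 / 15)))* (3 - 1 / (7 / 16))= 7145 / 14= 510.36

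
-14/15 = -0.93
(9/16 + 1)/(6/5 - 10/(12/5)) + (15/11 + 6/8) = 12429/7832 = 1.59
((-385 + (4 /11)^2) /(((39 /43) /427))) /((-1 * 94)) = 285017803 /147862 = 1927.59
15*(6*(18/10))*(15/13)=2430/13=186.92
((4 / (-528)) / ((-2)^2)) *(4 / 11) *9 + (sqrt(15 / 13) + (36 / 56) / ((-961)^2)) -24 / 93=-826847027 / 3128889148 + sqrt(195) / 13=0.81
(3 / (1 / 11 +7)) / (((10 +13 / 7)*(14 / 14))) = 77 / 2158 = 0.04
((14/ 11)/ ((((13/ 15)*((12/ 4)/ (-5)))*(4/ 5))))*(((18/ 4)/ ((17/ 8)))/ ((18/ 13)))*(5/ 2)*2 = -4375/ 187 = -23.40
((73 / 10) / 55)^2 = 5329 / 302500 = 0.02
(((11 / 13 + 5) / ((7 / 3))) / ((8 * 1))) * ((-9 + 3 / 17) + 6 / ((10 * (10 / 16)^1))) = -95247 / 38675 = -2.46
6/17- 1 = -0.65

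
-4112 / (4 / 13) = -13364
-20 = -20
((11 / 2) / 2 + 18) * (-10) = -415 / 2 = -207.50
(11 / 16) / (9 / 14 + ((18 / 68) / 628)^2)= 2194056788 / 2051586135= 1.07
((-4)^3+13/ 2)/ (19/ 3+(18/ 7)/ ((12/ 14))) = -345/ 56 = -6.16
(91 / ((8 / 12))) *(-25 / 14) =-975 / 4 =-243.75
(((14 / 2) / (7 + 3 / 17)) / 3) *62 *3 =3689 / 61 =60.48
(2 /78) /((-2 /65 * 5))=-1 /6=-0.17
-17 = -17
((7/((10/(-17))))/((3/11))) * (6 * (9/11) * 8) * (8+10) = -154224/5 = -30844.80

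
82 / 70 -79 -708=-27504 / 35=-785.83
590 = 590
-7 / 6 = -1.17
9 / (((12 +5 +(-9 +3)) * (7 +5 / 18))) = 162 / 1441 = 0.11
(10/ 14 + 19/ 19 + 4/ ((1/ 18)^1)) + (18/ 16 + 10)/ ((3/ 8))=2171/ 21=103.38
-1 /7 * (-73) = 73 /7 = 10.43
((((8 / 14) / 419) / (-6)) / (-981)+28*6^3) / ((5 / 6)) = 104410482628 / 14386365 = 7257.60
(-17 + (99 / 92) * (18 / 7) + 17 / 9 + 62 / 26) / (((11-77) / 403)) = 11631541 / 191268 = 60.81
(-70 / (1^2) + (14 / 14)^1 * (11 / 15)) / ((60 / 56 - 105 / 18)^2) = -152733 / 50000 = -3.05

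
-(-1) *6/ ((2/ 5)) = 15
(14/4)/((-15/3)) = -7/10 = -0.70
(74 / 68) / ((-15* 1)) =-37 / 510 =-0.07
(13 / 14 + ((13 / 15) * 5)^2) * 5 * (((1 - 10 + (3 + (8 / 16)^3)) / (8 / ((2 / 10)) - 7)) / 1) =-583505 / 33264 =-17.54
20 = 20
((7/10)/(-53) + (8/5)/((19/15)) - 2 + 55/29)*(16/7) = 2678504/1022105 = 2.62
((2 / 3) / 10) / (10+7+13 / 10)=2 / 549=0.00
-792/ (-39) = 264/ 13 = 20.31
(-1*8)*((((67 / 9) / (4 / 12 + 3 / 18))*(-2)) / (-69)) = -2144 / 621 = -3.45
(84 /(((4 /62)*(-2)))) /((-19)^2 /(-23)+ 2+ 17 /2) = 29946 /239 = 125.30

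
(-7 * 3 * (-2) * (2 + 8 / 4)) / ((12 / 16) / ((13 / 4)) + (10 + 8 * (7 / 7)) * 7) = 728 / 547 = 1.33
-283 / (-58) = 283 / 58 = 4.88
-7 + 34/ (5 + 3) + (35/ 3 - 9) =-1/ 12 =-0.08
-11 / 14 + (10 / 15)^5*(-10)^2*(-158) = -7081073 / 3402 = -2081.44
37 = 37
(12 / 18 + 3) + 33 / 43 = 572 / 129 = 4.43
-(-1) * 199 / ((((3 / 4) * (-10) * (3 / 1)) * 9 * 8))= -0.12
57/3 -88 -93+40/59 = -9518/59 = -161.32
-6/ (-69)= 2/ 23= 0.09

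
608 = 608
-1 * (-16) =16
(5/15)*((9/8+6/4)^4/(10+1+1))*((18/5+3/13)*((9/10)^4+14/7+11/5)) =261289307601/10649600000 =24.54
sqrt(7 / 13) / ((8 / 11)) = 11 * sqrt(91) / 104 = 1.01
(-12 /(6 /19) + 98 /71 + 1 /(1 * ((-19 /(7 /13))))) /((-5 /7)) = 4498879 /87685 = 51.31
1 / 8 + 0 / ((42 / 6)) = 1 / 8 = 0.12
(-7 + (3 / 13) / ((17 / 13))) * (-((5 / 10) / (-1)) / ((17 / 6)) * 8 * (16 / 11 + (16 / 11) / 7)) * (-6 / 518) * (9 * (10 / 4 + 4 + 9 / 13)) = 4810752 / 400673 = 12.01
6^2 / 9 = 4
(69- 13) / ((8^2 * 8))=7 / 64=0.11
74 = 74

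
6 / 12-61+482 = 843 / 2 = 421.50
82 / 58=1.41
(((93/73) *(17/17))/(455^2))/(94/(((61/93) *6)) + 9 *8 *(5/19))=107787/750245971475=0.00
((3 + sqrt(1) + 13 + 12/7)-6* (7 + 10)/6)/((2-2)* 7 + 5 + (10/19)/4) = 152/455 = 0.33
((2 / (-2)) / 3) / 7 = -1 / 21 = -0.05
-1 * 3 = -3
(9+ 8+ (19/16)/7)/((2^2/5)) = 9615/448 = 21.46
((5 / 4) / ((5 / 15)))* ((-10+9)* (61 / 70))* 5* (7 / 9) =-305 / 24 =-12.71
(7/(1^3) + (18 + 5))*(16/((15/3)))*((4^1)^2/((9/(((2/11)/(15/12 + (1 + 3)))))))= 4096/693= 5.91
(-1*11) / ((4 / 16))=-44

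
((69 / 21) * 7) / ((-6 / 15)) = -57.50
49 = 49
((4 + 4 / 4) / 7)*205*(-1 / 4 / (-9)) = 1025 / 252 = 4.07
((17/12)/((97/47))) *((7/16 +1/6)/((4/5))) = 115855/223488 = 0.52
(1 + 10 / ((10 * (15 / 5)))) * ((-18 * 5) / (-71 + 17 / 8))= 960 / 551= 1.74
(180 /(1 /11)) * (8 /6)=2640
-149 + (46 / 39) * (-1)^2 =-5765 / 39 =-147.82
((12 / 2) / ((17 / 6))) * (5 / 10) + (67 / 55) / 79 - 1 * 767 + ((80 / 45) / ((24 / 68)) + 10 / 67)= -101651365324 / 133621785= -760.74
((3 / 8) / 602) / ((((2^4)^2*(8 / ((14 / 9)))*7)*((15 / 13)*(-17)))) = -13 / 3772661760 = -0.00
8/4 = 2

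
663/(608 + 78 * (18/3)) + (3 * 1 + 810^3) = 571830519891/1076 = 531441003.62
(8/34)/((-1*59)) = -4/1003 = -0.00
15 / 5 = 3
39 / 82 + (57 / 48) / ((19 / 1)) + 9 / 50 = 11777 / 16400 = 0.72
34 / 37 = 0.92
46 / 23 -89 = -87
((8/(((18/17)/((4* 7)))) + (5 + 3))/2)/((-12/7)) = -1729/27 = -64.04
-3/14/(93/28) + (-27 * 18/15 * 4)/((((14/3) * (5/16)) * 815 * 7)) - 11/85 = -110229829/526143625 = -0.21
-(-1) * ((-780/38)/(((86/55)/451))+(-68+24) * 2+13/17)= -83440186/13889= -6007.65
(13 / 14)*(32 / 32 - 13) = -78 / 7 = -11.14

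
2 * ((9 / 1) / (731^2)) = 18 / 534361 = 0.00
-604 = -604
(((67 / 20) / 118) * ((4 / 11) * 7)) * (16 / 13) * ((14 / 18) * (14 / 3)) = 367696 / 1138995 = 0.32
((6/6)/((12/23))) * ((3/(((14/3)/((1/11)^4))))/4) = 69/3279584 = 0.00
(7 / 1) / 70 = 1 / 10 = 0.10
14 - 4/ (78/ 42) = 154/ 13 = 11.85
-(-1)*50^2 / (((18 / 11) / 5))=7638.89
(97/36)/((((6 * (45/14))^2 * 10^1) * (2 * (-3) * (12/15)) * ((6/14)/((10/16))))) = -33271/151165440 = -0.00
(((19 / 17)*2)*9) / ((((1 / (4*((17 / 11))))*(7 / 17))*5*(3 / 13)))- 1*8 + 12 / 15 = 98004 / 385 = 254.56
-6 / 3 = -2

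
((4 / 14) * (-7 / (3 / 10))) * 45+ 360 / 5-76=-304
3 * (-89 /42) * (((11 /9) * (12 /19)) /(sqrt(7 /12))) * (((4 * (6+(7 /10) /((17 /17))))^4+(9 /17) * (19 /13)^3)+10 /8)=-15718896122858533 * sqrt(21) /21732449375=-3314538.09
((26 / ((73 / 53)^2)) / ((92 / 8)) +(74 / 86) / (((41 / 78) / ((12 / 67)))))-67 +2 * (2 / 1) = -890598967669 / 14477736607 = -61.52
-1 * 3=-3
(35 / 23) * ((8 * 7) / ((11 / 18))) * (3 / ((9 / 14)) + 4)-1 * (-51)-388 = 220499 / 253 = 871.54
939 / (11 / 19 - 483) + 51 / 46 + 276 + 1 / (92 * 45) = 275.16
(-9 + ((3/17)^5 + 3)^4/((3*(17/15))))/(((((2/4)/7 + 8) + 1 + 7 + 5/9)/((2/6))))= 43031602058368738429682387334/144747601547753295385333019615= 0.30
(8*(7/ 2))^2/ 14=56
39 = 39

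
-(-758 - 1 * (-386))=372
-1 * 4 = -4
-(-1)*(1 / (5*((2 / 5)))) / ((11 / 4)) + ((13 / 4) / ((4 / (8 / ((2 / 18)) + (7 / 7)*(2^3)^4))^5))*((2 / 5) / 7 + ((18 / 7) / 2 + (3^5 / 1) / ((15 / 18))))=450262313347726940702 / 385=1169512502201888157.67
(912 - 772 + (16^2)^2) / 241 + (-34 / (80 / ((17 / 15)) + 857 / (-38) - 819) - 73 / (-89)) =273.38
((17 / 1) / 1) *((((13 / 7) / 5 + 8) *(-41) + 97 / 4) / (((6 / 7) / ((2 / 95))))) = -759169 / 5700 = -133.19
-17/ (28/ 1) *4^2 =-68/ 7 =-9.71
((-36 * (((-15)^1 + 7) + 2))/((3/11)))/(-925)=-792/925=-0.86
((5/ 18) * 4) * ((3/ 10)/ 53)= 1/ 159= 0.01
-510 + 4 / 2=-508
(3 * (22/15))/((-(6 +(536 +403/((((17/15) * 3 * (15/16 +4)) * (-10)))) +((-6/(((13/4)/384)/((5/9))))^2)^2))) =-421931653/2307256483155306505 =-0.00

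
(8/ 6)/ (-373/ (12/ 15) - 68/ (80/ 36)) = -80/ 29811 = -0.00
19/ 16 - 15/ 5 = -29/ 16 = -1.81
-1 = -1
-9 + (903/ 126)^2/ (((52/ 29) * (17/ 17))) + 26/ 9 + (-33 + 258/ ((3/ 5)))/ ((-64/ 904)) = -10455293/ 1872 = -5585.09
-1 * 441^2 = -194481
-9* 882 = -7938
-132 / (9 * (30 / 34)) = -748 / 45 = -16.62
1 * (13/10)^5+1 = 471293/100000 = 4.71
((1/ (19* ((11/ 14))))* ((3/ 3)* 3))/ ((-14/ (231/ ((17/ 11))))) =-693/ 323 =-2.15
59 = 59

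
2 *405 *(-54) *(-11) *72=34642080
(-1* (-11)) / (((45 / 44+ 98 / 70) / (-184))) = -445280 / 533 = -835.42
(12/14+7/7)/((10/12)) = 78/35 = 2.23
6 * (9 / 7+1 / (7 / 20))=174 / 7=24.86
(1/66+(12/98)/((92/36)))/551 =4691/40984482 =0.00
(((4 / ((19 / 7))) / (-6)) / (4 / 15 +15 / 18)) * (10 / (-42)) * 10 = 1000 / 1881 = 0.53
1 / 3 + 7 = 22 / 3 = 7.33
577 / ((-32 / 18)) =-5193 / 16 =-324.56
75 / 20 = 15 / 4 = 3.75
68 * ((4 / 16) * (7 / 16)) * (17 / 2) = 2023 / 32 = 63.22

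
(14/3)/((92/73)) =511/138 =3.70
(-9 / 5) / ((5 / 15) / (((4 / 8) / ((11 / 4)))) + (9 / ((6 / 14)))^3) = -54 / 277885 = -0.00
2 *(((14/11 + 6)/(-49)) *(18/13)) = -2880/7007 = -0.41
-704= -704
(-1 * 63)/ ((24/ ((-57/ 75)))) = 2.00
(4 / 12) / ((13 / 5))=5 / 39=0.13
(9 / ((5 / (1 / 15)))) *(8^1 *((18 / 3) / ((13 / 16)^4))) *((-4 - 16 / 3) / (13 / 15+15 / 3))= -33030144 / 1570855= -21.03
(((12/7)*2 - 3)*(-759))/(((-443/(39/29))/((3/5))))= 266409/449645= 0.59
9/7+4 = 5.29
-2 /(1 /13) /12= -2.17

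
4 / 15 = 0.27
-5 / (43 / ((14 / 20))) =-7 / 86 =-0.08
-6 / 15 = -2 / 5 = -0.40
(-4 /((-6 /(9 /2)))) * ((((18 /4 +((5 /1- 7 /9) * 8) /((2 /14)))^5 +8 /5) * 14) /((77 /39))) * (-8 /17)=-99737956853374369777 /12269070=-8129218991608.52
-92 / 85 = -1.08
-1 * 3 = -3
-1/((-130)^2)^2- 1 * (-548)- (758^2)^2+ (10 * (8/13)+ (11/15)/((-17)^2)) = -81746530345416843218867/247623870000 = -330123789541.84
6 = 6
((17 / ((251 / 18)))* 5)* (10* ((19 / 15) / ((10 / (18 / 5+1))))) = 44574 / 1255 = 35.52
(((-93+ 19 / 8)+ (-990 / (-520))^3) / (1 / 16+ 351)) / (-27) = 11772301 / 1332779292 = 0.01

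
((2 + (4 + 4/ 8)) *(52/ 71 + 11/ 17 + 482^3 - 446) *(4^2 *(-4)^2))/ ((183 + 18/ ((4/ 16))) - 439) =-28113181432752/ 27761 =-1012686194.04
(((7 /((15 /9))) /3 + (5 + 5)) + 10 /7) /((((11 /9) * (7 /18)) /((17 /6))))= 206091 /2695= 76.47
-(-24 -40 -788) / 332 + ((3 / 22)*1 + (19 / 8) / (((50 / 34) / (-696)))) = -51189051 / 45650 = -1121.34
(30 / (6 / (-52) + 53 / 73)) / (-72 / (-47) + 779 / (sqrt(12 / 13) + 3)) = 2062799544*sqrt(39) / 215120354285 + 768313615212 / 4087286731415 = 0.25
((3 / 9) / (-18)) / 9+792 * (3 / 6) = 192455 / 486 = 396.00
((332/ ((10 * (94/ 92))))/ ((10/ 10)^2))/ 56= 1909/ 3290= 0.58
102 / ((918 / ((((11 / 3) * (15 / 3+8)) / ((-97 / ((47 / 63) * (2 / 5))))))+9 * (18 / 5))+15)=-571285 / 34796383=-0.02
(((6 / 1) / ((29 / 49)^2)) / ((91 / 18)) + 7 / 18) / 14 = 106189 / 393588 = 0.27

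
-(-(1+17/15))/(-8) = -4/15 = -0.27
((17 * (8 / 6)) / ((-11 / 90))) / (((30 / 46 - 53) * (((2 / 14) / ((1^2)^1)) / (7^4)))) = 28163730 / 473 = 59542.77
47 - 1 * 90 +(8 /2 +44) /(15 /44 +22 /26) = -1741 /679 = -2.56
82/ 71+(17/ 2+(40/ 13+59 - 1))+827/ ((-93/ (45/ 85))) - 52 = 13643207/ 972842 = 14.02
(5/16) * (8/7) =5/14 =0.36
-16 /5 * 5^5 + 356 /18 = -89822 /9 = -9980.22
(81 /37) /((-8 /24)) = -243 /37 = -6.57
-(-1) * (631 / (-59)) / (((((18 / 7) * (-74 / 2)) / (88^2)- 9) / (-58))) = -991952192 / 14411871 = -68.83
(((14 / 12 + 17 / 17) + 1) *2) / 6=19 / 18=1.06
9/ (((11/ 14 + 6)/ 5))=126/ 19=6.63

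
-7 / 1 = -7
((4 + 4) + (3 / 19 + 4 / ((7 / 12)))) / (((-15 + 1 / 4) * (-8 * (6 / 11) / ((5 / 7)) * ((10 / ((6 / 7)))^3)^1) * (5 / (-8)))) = -395406 / 2355080875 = -0.00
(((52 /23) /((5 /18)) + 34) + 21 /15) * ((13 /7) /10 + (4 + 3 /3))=1817541 /8050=225.78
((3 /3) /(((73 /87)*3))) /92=29 /6716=0.00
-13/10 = -1.30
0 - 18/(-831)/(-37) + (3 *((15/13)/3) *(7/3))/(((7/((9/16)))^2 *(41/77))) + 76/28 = 26884539737/9789188864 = 2.75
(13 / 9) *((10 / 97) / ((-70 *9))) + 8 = 439979 / 54999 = 8.00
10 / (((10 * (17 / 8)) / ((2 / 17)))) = 16 / 289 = 0.06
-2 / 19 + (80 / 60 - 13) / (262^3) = -107909033 / 1025129496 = -0.11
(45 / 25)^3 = 729 / 125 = 5.83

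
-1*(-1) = 1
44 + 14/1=58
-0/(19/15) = 0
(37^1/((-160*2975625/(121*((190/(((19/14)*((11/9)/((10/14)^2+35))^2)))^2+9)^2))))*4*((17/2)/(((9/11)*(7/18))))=-40444752396051190999030761056009832560541/206363852399138836325000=-195987581768075039.02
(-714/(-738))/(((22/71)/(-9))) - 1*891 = -829029/902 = -919.10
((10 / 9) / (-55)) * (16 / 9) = -32 / 891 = -0.04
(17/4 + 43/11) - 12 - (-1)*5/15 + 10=857/132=6.49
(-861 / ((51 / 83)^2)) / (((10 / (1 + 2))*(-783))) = 1977143 / 2262870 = 0.87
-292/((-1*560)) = 73/140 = 0.52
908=908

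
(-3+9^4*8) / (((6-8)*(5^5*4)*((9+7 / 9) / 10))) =-94473 / 44000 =-2.15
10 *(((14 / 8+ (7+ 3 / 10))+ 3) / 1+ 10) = 220.50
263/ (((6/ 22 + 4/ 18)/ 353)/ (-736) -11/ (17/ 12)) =-33.87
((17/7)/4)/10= 17/280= 0.06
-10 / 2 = -5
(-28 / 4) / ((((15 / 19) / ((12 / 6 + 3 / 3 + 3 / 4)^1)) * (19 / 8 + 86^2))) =-266 / 59187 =-0.00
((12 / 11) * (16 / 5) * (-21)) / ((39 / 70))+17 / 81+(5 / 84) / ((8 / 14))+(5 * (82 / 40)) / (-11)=-24500027 / 185328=-132.20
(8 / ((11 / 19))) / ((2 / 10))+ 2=782 / 11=71.09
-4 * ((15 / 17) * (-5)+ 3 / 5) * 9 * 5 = 11664 / 17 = 686.12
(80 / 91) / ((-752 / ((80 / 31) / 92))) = -100 / 3049501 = -0.00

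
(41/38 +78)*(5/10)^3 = 3005/304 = 9.88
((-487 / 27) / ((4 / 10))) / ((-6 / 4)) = 2435 / 81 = 30.06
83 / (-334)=-83 / 334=-0.25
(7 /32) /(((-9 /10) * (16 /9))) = -0.14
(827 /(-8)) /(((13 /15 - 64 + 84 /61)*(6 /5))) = 1261175 /904112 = 1.39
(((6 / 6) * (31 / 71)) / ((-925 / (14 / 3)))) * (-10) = 868 / 39405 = 0.02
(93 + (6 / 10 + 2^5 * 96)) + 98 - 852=12058 / 5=2411.60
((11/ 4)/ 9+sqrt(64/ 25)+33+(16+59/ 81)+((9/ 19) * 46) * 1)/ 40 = 2259973/ 1231200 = 1.84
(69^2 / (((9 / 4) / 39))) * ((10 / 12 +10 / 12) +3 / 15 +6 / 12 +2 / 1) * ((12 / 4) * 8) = 8648515.20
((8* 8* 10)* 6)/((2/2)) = 3840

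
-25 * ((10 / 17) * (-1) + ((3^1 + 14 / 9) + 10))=-349.18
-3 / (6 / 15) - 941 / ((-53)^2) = -44017 / 5618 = -7.83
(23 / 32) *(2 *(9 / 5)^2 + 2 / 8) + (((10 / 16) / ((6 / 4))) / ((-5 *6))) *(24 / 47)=2179339 / 451200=4.83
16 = 16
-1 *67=-67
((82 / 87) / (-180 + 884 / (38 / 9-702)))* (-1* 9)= 128740 / 2751027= 0.05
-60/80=-0.75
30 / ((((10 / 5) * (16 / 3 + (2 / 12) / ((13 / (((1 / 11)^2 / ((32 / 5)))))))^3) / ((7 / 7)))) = 5101478893322240 / 51594696634079853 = 0.10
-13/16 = -0.81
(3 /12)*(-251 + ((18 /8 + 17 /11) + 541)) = 73.45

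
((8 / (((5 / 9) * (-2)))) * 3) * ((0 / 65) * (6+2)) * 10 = 0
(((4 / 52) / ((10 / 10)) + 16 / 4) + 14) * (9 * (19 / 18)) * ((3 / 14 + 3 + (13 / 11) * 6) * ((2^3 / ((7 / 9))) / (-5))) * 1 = -25509438 / 7007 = -3640.56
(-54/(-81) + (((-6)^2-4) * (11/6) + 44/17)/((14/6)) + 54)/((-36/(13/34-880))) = 11999353/6069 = 1977.15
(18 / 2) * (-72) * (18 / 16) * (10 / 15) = -486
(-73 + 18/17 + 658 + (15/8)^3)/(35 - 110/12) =499203/21760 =22.94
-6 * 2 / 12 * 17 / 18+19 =325 / 18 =18.06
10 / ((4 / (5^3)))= 625 / 2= 312.50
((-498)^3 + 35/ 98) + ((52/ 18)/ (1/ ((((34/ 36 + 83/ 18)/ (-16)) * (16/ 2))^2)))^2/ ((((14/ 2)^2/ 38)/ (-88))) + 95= -6434103577342111/ 52081218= -123539806.18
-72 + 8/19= -1360/19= -71.58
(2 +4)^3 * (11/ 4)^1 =594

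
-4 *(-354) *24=33984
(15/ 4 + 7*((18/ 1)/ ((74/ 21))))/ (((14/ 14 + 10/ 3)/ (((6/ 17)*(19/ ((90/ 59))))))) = 6554487/ 163540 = 40.08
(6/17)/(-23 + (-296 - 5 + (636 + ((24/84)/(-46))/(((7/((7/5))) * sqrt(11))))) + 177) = 2415 * sqrt(11)/14488422093329 + 10457179425/14488422093329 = 0.00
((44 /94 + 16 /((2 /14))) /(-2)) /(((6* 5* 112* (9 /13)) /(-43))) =492479 /473760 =1.04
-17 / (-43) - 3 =-112 / 43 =-2.60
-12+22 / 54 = -313 / 27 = -11.59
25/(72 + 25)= 25/97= 0.26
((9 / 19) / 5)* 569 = 5121 / 95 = 53.91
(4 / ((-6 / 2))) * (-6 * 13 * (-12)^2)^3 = 1889339572224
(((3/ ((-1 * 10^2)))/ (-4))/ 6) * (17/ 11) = 0.00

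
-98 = -98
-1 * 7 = -7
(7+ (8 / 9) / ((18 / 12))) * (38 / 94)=3895 / 1269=3.07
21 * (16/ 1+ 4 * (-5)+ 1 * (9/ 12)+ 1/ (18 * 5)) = -4081/ 60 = -68.02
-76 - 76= -152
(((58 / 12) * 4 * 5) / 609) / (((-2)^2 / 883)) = 4415 / 126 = 35.04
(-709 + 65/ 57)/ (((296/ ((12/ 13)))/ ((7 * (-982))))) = 138676076/ 9139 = 15174.10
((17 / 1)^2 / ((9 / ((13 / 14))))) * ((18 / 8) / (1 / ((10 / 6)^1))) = 18785 / 168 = 111.82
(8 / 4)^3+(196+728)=932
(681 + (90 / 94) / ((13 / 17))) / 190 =3.59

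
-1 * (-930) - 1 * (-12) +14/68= 32035/34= 942.21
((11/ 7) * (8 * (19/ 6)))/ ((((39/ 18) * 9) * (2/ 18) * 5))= 1672/ 455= 3.67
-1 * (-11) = 11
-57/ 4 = -14.25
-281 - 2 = -283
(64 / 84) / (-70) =-8 / 735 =-0.01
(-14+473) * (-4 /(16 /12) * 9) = -12393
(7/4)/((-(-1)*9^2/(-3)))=-7/108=-0.06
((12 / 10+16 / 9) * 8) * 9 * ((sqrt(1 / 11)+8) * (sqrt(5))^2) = 1072 * sqrt(11) / 11+8576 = 8899.22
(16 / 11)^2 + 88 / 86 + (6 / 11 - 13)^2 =823399 / 5203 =158.25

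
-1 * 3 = -3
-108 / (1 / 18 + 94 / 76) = -18468 / 221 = -83.57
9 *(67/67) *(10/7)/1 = 90/7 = 12.86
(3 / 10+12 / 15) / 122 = 11 / 1220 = 0.01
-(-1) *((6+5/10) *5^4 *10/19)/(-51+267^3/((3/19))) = 0.00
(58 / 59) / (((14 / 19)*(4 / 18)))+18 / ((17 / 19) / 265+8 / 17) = 491269377 / 11169998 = 43.98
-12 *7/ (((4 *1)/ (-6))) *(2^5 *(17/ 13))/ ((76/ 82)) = 1405152/ 247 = 5688.87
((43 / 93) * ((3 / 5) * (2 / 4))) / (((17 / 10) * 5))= 43 / 2635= 0.02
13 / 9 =1.44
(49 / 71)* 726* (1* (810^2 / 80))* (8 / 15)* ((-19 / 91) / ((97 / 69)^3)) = -164701.44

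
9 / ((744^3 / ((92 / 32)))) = 23 / 366071808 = 0.00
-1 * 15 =-15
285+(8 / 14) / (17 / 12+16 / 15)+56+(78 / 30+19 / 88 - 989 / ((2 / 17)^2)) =-32634353733 / 458920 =-71111.20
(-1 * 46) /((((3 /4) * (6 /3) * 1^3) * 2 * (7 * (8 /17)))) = -391 /84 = -4.65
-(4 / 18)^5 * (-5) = 160 / 59049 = 0.00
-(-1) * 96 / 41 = 96 / 41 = 2.34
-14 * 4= -56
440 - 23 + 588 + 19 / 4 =4039 / 4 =1009.75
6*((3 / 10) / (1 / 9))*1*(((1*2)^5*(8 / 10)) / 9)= 1152 / 25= 46.08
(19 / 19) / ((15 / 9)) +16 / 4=4.60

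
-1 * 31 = -31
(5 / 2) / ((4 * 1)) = 5 / 8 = 0.62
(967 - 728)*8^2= 15296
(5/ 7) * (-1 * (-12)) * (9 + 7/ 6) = 610/ 7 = 87.14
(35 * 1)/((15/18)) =42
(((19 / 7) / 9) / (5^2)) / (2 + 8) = 0.00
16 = 16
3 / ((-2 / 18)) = -27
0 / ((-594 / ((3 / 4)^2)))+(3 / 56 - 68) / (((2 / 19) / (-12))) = 216885 / 28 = 7745.89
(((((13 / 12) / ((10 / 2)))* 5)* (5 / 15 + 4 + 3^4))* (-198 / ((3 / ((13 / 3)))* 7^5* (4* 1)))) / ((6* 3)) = -29744 / 1361367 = -0.02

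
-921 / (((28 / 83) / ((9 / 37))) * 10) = -687987 / 10360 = -66.41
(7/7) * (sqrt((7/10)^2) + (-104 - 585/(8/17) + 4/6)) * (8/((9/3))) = -161491/45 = -3588.69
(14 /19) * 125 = 1750 /19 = 92.11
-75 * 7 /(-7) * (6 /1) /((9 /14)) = 700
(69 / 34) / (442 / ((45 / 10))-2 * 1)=621 / 29444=0.02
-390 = -390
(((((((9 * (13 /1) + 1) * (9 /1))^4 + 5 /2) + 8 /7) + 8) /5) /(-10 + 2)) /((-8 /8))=17808449236867 /560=31800802208.69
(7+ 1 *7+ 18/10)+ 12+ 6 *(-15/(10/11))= -356/5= -71.20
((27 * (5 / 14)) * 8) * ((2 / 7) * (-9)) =-9720 / 49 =-198.37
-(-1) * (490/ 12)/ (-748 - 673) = -5/ 174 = -0.03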